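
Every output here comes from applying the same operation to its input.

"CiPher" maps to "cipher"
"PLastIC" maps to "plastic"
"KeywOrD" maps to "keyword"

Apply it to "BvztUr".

The rule is to convert every letter to lowercase.
For "BvztUr" the result is "bvztur".

bvztur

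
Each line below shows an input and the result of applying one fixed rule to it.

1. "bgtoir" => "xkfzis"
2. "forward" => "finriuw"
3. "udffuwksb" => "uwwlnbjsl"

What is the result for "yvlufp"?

mclwgp

Rule — shift every letter 9 places backward in the alphabet (wrapping around), then move the first character to the end.
"yvlufp" → "pmclwg" → "mclwgp".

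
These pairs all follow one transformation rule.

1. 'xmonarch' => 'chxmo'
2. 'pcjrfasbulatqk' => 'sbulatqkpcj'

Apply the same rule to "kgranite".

tekgr

Looking at the pairs, the operation is to move the first 3 characters to the end (rotate left by 3), then delete the first 3 characters.
Applying both steps to "kgranite": "anitekgr", then "tekgr".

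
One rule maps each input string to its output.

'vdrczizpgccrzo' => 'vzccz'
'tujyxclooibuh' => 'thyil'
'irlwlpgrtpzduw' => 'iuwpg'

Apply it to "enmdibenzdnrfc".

Rule — keep one character in every 3, starting at position 1 (positions 1st, 4th, 7th, ...), then take characters alternately from the front and the back (1st, last, 2nd, 2nd-last, ...).
Starting from "enmdibenzdnrfc": after the first operation, "ededf"; after the second, "efdde".

efdde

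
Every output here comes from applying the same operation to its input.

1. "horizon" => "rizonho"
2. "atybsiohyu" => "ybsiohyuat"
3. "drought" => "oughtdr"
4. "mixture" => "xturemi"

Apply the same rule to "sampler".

mplersa

The transformation: move the first 2 characters to the end (rotate left by 2).
On "sampler" that produces "mplersa".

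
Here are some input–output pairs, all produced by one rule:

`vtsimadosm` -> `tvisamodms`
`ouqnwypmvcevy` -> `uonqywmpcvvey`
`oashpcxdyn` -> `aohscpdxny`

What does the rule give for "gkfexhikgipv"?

Rule — swap each adjacent pair of characters (1↔2, 3↔4, ...).
On "gkfexhikgipv" that produces "kgefhxkiigvp".

kgefhxkiigvp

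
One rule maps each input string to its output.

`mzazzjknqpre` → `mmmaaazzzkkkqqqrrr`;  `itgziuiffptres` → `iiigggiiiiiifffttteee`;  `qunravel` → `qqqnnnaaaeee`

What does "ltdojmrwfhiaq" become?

In each case the input is transformed by: keep every other character starting from the first (positions 1st, 3rd, 5th, ...), then repeat every character 3 times.
Working it through for "ltdojmrwfhiaq": intermediate "ldjrfiq", final "llldddjjjrrrfffiiiqqq".
(Check on "itgziuiffptres": → "igiifte" → "iiigggiiiiiifffttteee" ✓)

llldddjjjrrrfffiiiqqq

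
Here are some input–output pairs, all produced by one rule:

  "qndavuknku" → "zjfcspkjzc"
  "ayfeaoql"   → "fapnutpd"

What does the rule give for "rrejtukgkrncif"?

What's happening: shift every letter 11 places backward in the alphabet (wrapping around), then move the last 2 characters to the front (rotate right by 2).
Applying both steps to "rrejtukgkrncif": "ggtyijzvzgcrxu", then "xuggtyijzvzgcr".

xuggtyijzvzgcr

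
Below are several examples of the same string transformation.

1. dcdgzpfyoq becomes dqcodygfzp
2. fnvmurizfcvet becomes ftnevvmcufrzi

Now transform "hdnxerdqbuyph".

hhdpnyxuebrqd

In each case the input is transformed by: take characters alternately from the front and the back (1st, last, 2nd, 2nd-last, ...).
So "hdnxerdqbuyph" becomes "hhdpnyxuebrqd".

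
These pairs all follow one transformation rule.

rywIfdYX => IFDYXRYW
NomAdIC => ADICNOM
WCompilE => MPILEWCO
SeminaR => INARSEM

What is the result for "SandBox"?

The rule is to move the first 3 characters to the end (rotate left by 3), then convert every letter to uppercase.
"SandBox" → "DBOXSAN".

DBOXSAN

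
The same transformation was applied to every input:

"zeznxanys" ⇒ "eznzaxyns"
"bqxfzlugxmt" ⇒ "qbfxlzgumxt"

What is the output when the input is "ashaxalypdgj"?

saahaxyldpjg

The rule is to swap each adjacent pair of characters (1↔2, 3↔4, ...).
On "ashaxalypdgj" that produces "saahaxyldpjg".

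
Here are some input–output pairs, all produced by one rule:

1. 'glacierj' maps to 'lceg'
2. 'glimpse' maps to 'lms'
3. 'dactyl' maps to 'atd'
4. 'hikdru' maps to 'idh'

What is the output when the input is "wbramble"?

Looking at the pairs, the operation is to swap the first and last characters, then keep every other character starting from the second (positions 2nd, 4th, 6th, ...).
"wbramble" → "ebramblw" → "babw".

babw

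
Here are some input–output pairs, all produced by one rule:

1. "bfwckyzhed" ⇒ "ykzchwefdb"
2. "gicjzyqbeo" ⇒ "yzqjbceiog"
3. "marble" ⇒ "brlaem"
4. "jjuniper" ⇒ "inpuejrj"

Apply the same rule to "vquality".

The rule is to swap the front and back halves of the string, then take characters alternately from the front and the back (1st, last, 2nd, 2nd-last, ...).
Applying both steps to "vquality": "lityvqua", then "laiutqyv".
(Check on "bfwckyzhed": → "yzhedbfwck" → "ykzchwefdb" ✓)

laiutqyv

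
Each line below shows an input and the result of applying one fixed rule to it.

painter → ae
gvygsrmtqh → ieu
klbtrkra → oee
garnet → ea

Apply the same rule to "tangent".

aa

The rule is to shift every letter 13 places forward in the alphabet (wrapping around) — i.e. ROT13, then keep only the vowels.
On "tangent" that produces "aa".
(Check on "gvygsrmtqh": → "tiltfezgdu" → "ieu" ✓)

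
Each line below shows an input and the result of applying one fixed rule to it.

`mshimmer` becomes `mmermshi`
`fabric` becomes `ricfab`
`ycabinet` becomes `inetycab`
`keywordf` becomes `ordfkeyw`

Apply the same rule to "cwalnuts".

nutscwal

Rule — swap the front and back halves of the string.
Doing the same to "cwalnuts": "nutscwal".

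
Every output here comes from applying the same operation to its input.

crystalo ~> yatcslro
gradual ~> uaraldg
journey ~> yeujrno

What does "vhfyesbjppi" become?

ybvesfphpij

Looking at the pairs, the operation is to sort the characters into reverse alphabetical order, then take characters alternately from the front and the back (1st, last, 2nd, 2nd-last, ...).
On "vhfyesbjppi" that produces "ybvesfphpij".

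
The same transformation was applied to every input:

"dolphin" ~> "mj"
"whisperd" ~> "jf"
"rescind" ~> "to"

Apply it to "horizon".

sp

In each case the input is transformed by: keep one character in every 3, starting at position 3 (positions 3rd, 6th, 9th, ...), then shift every letter 1 place forward in the alphabet (wrapping around).
Starting from "horizon": after the first operation, "ro"; after the second, "sp".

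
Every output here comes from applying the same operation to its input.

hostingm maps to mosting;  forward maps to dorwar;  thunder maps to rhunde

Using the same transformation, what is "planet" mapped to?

Looking at the pairs, the operation is to swap the first and last characters, then delete the last character.
Doing the same to "planet": "tlane".

tlane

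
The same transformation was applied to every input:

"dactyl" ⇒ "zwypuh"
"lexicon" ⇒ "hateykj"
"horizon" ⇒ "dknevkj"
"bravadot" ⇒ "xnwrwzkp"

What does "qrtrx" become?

The rule is to shift every letter 4 places backward in the alphabet (wrapping around).
On "qrtrx" that produces "mnpnt".

mnpnt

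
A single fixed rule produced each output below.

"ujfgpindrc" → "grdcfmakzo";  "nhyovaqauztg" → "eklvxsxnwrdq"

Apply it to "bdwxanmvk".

ayutkxsjh

The transformation: swap each adjacent pair of characters (1↔2, 3↔4, ...), then shift every letter 3 places backward in the alphabet (wrapping around).
"bdwxanmvk" → "dbxwnavmk" → "ayutkxsjh".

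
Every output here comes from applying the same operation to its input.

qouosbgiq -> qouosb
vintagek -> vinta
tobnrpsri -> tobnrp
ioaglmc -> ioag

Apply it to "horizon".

hori

In each case the input is transformed by: delete the last 3 characters.
For "horizon" the result is "hori".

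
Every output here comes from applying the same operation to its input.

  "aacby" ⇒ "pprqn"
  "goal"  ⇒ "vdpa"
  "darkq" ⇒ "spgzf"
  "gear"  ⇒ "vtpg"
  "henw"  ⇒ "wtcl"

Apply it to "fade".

In each case the input is transformed by: shift every letter 11 places backward in the alphabet (wrapping around).
So "fade" becomes "upst".

upst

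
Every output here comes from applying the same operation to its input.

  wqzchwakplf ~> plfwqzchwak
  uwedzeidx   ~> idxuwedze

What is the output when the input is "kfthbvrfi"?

In each case the input is transformed by: move the last 3 characters to the front (rotate right by 3).
"kfthbvrfi" → "rfikfthbv".

rfikfthbv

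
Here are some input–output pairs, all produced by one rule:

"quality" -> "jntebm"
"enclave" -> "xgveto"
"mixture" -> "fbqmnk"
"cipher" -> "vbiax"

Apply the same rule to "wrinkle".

pkbgde

In each case the input is transformed by: shift every letter 7 places backward in the alphabet (wrapping around), then delete the last character.
"wrinkle" → "pkbgdex" → "pkbgde".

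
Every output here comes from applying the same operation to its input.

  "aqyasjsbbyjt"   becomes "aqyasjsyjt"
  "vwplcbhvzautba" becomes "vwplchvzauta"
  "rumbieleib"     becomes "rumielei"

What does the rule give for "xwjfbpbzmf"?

xwjfpzmf

The transformation: remove every "b".
"xwjfbpbzmf" → "xwjfpzmf".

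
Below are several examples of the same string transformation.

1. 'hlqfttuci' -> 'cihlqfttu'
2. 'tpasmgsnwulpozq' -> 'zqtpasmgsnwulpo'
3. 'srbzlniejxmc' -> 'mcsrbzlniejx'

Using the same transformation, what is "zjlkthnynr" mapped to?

Looking at the pairs, the operation is to move the last 2 characters to the front (rotate right by 2).
For "zjlkthnynr" the result is "nrzjlkthny".

nrzjlkthny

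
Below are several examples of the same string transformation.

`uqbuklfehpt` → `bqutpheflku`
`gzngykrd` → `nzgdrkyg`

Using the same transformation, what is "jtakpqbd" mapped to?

Looking at the pairs, the operation is to move the first 3 characters to the end (rotate left by 3), then reverse the string.
For "jtakpqbd", step one produces "kpqbdjta"; step two turns that into "atjdbqpk".

atjdbqpk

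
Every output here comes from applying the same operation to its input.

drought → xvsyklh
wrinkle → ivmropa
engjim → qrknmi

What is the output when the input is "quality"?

cyepmxu

Rule — shift every letter 4 places forward in the alphabet (wrapping around), then swap the first and last characters.
For "quality", step one produces "uyepmxc"; step two turns that into "cyepmxu".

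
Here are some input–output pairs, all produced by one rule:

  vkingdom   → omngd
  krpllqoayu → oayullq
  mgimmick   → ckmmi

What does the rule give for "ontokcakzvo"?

akzvookc

The pattern: delete the first 3 characters, then move the first 3 characters to the end (rotate left by 3).
Applying both steps to "ontokcakzvo": "okcakzvo", then "akzvookc".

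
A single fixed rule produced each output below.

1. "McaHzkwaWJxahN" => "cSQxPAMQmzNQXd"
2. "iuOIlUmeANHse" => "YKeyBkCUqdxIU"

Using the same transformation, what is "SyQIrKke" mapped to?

iOgyHaAU

What's happening: shift every letter 10 places backward in the alphabet (wrapping around), then flip the case of every letter.
Working it through for "SyQIrKke": intermediate "IoGYhAau", final "iOgyHaAU".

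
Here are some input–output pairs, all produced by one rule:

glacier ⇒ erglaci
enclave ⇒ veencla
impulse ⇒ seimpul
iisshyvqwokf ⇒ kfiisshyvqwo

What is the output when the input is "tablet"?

ettabl

The pattern: move the last 2 characters to the front (rotate right by 2).
"tablet" → "ettabl".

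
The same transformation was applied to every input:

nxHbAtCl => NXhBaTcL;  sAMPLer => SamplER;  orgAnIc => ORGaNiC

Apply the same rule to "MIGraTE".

migRAte

Rule — flip the case of every letter.
On "MIGraTE" that produces "migRAte".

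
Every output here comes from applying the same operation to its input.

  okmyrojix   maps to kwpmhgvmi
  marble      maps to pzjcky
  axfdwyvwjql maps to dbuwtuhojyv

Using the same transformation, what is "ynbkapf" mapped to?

ziyndwl

The transformation: shift every letter 2 places backward in the alphabet (wrapping around), then move the first 2 characters to the end (rotate left by 2).
On "ynbkapf": the first step gives "wlziynd", and the second then gives "ziyndwl".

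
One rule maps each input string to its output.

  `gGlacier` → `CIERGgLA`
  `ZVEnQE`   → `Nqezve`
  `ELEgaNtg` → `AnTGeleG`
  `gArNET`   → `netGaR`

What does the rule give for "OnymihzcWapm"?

Looking at the pairs, the operation is to swap the front and back halves of the string, then flip the case of every letter.
Working it through for "OnymihzcWapm": intermediate "zcWapmOnymih", final "ZCwAPMoNYMIH".

ZCwAPMoNYMIH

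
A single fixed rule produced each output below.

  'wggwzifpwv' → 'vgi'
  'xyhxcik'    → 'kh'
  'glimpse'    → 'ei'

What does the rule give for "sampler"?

The rule is to move the last 2 characters to the front (rotate right by 2), then keep one character in every 3, starting at position 2 (positions 2nd, 5th, 8th, ...).
Applying both steps to "sampler": "ersampl", then "rm".

rm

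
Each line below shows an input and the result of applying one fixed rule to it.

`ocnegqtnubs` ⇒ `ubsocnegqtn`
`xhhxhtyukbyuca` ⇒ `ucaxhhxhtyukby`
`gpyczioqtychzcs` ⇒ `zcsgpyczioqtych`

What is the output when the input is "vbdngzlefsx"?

fsxvbdngzle

Rule — move the last 3 characters to the front (rotate right by 3).
"vbdngzlefsx" → "fsxvbdngzle".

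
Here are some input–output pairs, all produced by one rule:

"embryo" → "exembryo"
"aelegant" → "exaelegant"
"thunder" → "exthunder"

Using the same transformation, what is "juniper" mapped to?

Each output is the input with this applied: prepend "ex".
Applying that to "juniper" gives "exjuniper".

exjuniper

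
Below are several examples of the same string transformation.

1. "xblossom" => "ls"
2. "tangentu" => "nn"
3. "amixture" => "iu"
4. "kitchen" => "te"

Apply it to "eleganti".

en

What's happening: keep one character in every 3, starting at position 3 (positions 3rd, 6th, 9th, ...).
So "eleganti" becomes "en".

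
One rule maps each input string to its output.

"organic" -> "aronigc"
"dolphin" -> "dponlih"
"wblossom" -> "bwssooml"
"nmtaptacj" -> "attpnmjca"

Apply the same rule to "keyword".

dywroke

Each output is the input with this applied: sort the characters into reverse alphabetical order, then move the last character to the front.
For "keyword", step one produces "ywroked"; step two turns that into "dywroke".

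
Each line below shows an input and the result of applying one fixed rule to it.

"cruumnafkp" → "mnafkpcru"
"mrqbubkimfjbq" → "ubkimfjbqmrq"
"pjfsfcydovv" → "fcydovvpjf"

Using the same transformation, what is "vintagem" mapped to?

agemvin

What's happening: move the first 3 characters to the end (rotate left by 3), then delete the first character.
For "vintagem", step one produces "tagemvin"; step two turns that into "agemvin".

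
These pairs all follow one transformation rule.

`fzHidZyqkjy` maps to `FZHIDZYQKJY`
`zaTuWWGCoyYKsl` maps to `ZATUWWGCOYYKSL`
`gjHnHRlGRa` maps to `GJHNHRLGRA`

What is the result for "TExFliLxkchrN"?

Looking at the pairs, the operation is to convert every letter to uppercase.
Doing the same to "TExFliLxkchrN": "TEXFLILXKCHRN".

TEXFLILXKCHRN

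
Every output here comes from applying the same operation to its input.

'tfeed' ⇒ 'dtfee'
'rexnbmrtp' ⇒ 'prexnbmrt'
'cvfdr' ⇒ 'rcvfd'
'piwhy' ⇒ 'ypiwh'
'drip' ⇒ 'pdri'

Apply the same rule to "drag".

gdra

Rule — move the last character to the front.
On "drag" that produces "gdra".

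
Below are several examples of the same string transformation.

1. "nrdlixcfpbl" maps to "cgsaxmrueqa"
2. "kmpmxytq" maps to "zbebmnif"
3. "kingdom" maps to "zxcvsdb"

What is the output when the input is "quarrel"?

fjpggta

Each output is the input with this applied: shift every letter 11 places backward in the alphabet (wrapping around).
Doing the same to "quarrel": "fjpggta".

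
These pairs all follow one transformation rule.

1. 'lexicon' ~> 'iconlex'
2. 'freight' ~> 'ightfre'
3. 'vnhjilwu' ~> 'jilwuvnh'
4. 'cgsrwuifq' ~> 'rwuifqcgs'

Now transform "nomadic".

Rule — move the first 3 characters to the end (rotate left by 3).
So "nomadic" becomes "adicnom".

adicnom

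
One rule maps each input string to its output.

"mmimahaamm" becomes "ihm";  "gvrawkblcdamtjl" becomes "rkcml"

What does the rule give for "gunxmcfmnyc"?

ncn

In each case the input is transformed by: keep one character in every 3, starting at position 3 (positions 3rd, 6th, 9th, ...).
On "gunxmcfmnyc" that produces "ncn".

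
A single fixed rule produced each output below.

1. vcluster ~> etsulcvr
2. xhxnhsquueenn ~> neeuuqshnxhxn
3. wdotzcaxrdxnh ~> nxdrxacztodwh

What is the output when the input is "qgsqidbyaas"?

aaybdiqsgqs

What's happening: move the last character to the front, then reverse the string.
On "qgsqidbyaas": the first step gives "sqgsqidbyaa", and the second then gives "aaybdiqsgqs".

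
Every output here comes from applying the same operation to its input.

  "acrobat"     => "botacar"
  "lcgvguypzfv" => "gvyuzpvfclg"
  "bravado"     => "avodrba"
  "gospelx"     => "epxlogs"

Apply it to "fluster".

tsrelfu

The transformation: move the first 3 characters to the end (rotate left by 3), then swap each adjacent pair of characters (1↔2, 3↔4, ...).
"fluster" → "tsrelfu".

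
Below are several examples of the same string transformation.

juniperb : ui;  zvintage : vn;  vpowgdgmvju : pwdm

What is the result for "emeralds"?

The rule is to delete the last 3 characters, then keep every other character starting from the second (positions 2nd, 4th, 6th, ...).
For "emeralds" the result is "mr".

mr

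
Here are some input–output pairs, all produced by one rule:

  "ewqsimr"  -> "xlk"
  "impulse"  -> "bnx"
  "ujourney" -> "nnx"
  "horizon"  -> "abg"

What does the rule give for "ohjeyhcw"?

hxv

What's happening: shift every letter 7 places backward in the alphabet (wrapping around), then keep one character in every 3, starting at position 1 (positions 1st, 4th, 7th, ...).
For "ohjeyhcw", step one produces "hacxravp"; step two turns that into "hxv".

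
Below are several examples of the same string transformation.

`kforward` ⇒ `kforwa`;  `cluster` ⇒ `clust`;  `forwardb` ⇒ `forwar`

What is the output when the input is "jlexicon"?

jlexic

The pattern: delete the last 2 characters.
So "jlexicon" becomes "jlexic".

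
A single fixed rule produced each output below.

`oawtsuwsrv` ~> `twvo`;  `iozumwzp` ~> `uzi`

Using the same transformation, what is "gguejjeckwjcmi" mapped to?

eewmg

Rule — keep one character in every 3, starting at position 1 (positions 1st, 4th, 7th, ...), then move the first character to the end.
Applying both steps to "gguejjeckwjcmi": "geewm", then "eewmg".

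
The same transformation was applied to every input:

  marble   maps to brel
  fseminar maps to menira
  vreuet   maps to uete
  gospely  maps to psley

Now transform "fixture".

txrue

In each case the input is transformed by: delete the first 2 characters, then swap each adjacent pair of characters (1↔2, 3↔4, ...).
"fixture" → "txrue".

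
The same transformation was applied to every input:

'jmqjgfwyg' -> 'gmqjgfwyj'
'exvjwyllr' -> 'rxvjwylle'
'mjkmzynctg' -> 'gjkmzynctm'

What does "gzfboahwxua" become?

azfboahwxug

The rule is to swap the first and last characters.
So "gzfboahwxua" becomes "azfboahwxug".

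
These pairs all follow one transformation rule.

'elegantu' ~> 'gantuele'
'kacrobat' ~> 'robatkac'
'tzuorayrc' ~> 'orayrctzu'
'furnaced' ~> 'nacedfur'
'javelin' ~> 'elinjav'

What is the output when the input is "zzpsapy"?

The rule is to move the first 3 characters to the end (rotate left by 3).
Doing the same to "zzpsapy": "sapyzzp".

sapyzzp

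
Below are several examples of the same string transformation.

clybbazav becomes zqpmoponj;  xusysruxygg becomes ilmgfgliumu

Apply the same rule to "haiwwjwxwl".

What's happening: shift every letter 12 places backward in the alphabet (wrapping around), then swap each adjacent pair of characters (1↔2, 3↔4, ...).
For "haiwwjwxwl", step one produces "vowkkxklkz"; step two turns that into "ovkwxklkzk".
(Check on "xusysruxygg": → "ligmgfilmuu" → "ilmgfgliumu" ✓)

ovkwxklkzk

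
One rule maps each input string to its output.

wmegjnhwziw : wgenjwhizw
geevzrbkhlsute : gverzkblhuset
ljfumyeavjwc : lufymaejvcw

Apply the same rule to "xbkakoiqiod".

xakokqioid

The transformation: swap each adjacent pair of characters (1↔2, 3↔4, ...), then delete the first character.
On "xbkakoiqiod" that produces "xakokqioid".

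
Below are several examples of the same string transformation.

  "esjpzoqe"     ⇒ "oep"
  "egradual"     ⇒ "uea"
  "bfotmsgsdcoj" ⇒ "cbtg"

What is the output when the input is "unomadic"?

dum

Looking at the pairs, the operation is to move the last 3 characters to the front (rotate right by 3), then keep one character in every 3, starting at position 1 (positions 1st, 4th, 7th, ...).
Starting from "unomadic": after the first operation, "dicunoma"; after the second, "dum".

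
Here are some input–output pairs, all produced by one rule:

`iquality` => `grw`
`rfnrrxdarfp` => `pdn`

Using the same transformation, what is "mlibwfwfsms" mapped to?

qkq

The transformation: shift every letter 2 places backward in the alphabet (wrapping around), then keep only the last 3 characters.
"mlibwfwfsms" → "kjgzududqkq" → "qkq".
(Check on "iquality": → "gosyjgrw" → "grw" ✓)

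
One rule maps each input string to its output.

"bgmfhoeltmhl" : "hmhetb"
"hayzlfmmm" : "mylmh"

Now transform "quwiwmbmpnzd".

Looking at the pairs, the operation is to keep every other character starting from the first (positions 1st, 3rd, 5th, ...), then swap the first and last characters.
On "quwiwmbmpnzd" that produces "zwwbpq".

zwwbpq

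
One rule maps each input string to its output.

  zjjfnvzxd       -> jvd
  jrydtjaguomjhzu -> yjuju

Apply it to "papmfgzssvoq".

pgsq

The transformation: keep one character in every 3, starting at position 3 (positions 3rd, 6th, 9th, ...).
"papmfgzssvoq" → "pgsq".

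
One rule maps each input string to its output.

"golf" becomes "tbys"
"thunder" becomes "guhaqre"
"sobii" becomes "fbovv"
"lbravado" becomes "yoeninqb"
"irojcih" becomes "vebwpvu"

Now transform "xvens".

kiraf

Rule — shift every letter 13 places forward in the alphabet (wrapping around) — i.e. ROT13.
"xvens" → "kiraf".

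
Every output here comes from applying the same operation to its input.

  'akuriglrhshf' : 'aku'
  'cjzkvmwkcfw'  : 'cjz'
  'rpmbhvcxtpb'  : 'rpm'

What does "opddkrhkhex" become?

opd

Each output is the input with this applied: keep only the first 3 characters.
On "opddkrhkhex" that produces "opd".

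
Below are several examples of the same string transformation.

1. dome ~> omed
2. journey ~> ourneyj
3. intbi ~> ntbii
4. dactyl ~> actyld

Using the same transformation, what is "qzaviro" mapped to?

zaviroq

Rule — move the first character to the end.
Doing the same to "qzaviro": "zaviroq".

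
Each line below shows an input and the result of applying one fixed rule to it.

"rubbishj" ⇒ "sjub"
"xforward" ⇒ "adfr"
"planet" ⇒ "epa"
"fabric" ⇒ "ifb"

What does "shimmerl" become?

The rule is to swap the front and back halves of the string, then keep every other character starting from the second (positions 2nd, 4th, 6th, ...).
Applying both steps to "shimmerl": "merlshim", then "elhm".

elhm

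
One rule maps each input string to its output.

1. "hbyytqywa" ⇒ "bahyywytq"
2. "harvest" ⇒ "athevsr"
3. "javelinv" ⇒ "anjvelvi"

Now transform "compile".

oeciplm

The pattern: swap each adjacent pair of characters (1↔2, 3↔4, ...), then take characters alternately from the front and the back (1st, last, 2nd, 2nd-last, ...).
"compile" → "oeciplm".
(Check on "javelinv": → "ajevilvn" → "anjvelvi" ✓)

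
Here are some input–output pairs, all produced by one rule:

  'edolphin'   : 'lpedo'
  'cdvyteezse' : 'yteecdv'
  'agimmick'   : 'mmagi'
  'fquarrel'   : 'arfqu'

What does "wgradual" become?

adwgr

The rule is to delete the last 3 characters, then move the first 3 characters to the end (rotate left by 3).
On "wgradual": the first step gives "wgrad", and the second then gives "adwgr".
(Check on "fquarrel": → "fquar" → "arfqu" ✓)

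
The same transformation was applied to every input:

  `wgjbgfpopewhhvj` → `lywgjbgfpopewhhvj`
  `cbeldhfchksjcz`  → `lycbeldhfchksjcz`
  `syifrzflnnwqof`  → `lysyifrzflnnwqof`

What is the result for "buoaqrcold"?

The rule is to prepend "ly".
Doing the same to "buoaqrcold": "lybuoaqrcold".

lybuoaqrcold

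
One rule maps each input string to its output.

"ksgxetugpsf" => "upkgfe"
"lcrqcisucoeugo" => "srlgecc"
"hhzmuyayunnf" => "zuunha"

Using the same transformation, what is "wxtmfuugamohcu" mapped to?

wutofca

Looking at the pairs, the operation is to keep every other character starting from the first (positions 1st, 3rd, 5th, ...), then sort the characters into reverse alphabetical order.
Starting from "wxtmfuugamohcu": after the first operation, "wtfuaoc"; after the second, "wutofca".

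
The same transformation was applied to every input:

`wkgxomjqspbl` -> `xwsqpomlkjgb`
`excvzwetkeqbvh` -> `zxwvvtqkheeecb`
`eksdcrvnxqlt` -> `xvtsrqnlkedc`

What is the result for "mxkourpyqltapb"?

The rule is to sort the characters into reverse alphabetical order.
So "mxkourpyqltapb" becomes "yxutrqppomlkba".

yxutrqppomlkba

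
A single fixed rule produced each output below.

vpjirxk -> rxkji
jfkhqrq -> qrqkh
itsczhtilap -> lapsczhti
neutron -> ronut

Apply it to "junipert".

The transformation: delete the first 2 characters, then move the last 3 characters to the front (rotate right by 3).
On "junipert" that produces "ertnip".

ertnip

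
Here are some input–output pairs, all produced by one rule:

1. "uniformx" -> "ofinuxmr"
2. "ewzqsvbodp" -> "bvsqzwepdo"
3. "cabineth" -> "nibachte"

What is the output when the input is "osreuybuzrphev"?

Each output is the input with this applied: reverse the string, then move the first 3 characters to the end (rotate left by 3).
Working it through for "osreuybuzrphev": intermediate "vehprzubyuerso", final "przubyuersoveh".
(Check on "uniformx": → "xmrofinu" → "ofinuxmr" ✓)

przubyuersoveh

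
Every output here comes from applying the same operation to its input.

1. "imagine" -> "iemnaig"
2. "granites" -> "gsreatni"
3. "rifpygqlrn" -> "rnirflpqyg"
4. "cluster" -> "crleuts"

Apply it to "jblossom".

The rule is to take characters alternately from the front and the back (1st, last, 2nd, 2nd-last, ...).
Applying that to "jblossom" gives "jmbolsos".

jmbolsos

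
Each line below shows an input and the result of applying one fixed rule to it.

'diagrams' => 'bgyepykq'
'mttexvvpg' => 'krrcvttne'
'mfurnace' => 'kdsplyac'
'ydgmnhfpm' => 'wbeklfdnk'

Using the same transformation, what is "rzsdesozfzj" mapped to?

pxqbcqmxdxh

The rule is to shift every letter 2 places backward in the alphabet (wrapping around).
Doing the same to "rzsdesozfzj": "pxqbcqmxdxh".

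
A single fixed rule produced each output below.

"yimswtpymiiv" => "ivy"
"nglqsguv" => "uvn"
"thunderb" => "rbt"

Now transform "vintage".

Rule — move the last 2 characters to the front (rotate right by 2), then keep only the first 3 characters.
Working it through for "vintage": intermediate "gevinta", final "gev".

gev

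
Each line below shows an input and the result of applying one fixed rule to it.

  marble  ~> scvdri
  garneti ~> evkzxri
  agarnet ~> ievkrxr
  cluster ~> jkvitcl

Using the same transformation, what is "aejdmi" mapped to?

udzrva

What's happening: shift every letter 9 places backward in the alphabet (wrapping around), then move the first 3 characters to the end (rotate left by 3).
On "aejdmi": the first step gives "rvaudz", and the second then gives "udzrva".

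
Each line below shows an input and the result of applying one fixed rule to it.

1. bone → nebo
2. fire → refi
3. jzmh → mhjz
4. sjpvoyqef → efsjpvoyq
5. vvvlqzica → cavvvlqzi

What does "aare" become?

What's happening: move the last 2 characters to the front (rotate right by 2).
Doing the same to "aare": "reaa".

reaa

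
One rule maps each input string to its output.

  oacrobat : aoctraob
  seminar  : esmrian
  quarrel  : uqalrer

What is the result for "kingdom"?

Looking at the pairs, the operation is to move the first character to the end, then take characters alternately from the front and the back (1st, last, 2nd, 2nd-last, ...).
Working it through for "kingdom": intermediate "ingdomk", final "iknmgod".

iknmgod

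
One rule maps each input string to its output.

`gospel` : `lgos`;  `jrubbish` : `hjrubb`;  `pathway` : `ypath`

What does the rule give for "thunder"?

rthun

Each output is the input with this applied: move the last character to the front, then delete the last 2 characters.
"thunder" → "rthunde" → "rthun".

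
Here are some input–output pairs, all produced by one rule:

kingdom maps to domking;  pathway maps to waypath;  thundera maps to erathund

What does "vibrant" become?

Looking at the pairs, the operation is to move the last 3 characters to the front (rotate right by 3).
Doing the same to "vibrant": "antvibr".

antvibr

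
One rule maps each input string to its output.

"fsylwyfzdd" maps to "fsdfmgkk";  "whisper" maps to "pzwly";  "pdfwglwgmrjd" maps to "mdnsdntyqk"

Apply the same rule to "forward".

Looking at the pairs, the operation is to delete the first 2 characters, then shift every letter 7 places forward in the alphabet (wrapping around).
On "forward": the first step gives "rward", and the second then gives "ydhyk".

ydhyk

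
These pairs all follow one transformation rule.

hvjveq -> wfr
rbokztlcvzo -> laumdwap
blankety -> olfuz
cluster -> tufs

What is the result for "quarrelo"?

ssfmp

Looking at the pairs, the operation is to delete the first 3 characters, then shift every letter 1 place forward in the alphabet (wrapping around).
On "quarrelo": the first step gives "rrelo", and the second then gives "ssfmp".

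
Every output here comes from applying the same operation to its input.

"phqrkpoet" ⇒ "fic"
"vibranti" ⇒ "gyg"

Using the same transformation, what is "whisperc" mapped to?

fna

The rule is to shift every letter 2 places backward in the alphabet (wrapping around), then keep one character in every 3, starting at position 2 (positions 2nd, 5th, 8th, ...).
Applying both steps to "whisperc": "ufgqncpa", then "fna".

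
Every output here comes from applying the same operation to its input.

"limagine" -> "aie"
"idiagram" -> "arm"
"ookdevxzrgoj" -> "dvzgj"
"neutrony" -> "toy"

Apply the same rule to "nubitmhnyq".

imnq

In each case the input is transformed by: delete the first 3 characters, then keep every other character starting from the first (positions 1st, 3rd, 5th, ...).
Working it through for "nubitmhnyq": intermediate "itmhnyq", final "imnq".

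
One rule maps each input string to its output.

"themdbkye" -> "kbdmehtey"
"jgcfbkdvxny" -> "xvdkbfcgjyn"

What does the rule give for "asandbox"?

Rule — reverse the string, then move the first 2 characters to the end (rotate left by 2).
For "asandbox", step one produces "xobdnasa"; step two turns that into "bdnasaxo".

bdnasaxo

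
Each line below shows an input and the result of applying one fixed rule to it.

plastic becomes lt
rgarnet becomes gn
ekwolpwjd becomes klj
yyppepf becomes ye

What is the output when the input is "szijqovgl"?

Each output is the input with this applied: keep one character in every 3, starting at position 2 (positions 2nd, 5th, 8th, ...).
So "szijqovgl" becomes "zqg".

zqg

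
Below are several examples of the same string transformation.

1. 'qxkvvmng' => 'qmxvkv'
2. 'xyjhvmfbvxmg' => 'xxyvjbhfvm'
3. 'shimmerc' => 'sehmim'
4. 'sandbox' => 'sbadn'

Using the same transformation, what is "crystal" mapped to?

ctrsy

The transformation: delete the last 2 characters, then take characters alternately from the front and the back (1st, last, 2nd, 2nd-last, ...).
Starting from "crystal": after the first operation, "cryst"; after the second, "ctrsy".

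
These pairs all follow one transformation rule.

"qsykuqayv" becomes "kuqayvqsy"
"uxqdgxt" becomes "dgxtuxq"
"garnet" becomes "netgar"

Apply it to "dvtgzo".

The pattern: move the first 3 characters to the end (rotate left by 3).
Doing the same to "dvtgzo": "gzodvt".

gzodvt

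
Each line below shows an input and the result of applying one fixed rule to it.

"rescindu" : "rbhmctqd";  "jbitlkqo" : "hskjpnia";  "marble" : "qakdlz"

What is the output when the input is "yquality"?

The transformation: shift every letter 1 place backward in the alphabet (wrapping around), then move the first 2 characters to the end (rotate left by 2).
"yquality" → "xptzkhsx" → "tzkhsxxp".

tzkhsxxp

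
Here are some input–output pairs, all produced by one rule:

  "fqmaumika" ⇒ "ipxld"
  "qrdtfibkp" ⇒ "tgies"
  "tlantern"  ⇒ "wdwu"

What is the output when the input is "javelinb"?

Rule — shift every letter 3 places forward in the alphabet (wrapping around), then keep every other character starting from the first (positions 1st, 3rd, 5th, ...).
Applying both steps to "javelinb": "mdyholqe", then "myoq".
(Check on "tlantern": → "wodqwhuq" → "wdwu" ✓)

myoq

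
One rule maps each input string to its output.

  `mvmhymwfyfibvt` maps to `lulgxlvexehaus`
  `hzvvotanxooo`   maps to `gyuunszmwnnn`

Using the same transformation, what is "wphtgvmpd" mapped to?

vogsfuloc

Each output is the input with this applied: shift every letter 1 place backward in the alphabet (wrapping around).
Applying that to "wphtgvmpd" gives "vogsfuloc".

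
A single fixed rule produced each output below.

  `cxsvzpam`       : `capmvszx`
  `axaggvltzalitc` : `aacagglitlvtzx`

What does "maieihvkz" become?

eaihkivmz

The pattern: sort the characters into alphabetical order, then swap each adjacent pair of characters (1↔2, 3↔4, ...).
For "maieihvkz", step one produces "aehiikmvz"; step two turns that into "eaihkivmz".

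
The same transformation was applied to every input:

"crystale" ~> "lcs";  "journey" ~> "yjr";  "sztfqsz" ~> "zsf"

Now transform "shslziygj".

ysl

In each case the input is transformed by: keep one character in every 3, starting at position 1 (positions 1st, 4th, 7th, ...), then move the last character to the front.
For "shslziygj", step one produces "sly"; step two turns that into "ysl".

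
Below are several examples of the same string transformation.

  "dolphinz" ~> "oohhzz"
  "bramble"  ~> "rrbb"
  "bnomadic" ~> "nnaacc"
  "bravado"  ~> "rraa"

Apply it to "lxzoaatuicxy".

Each output is the input with this applied: keep one character in every 3, starting at position 2 (positions 2nd, 5th, 8th, ...), then double every character.
For "lxzoaatuicxy", step one produces "xaux"; step two turns that into "xxaauuxx".

xxaauuxx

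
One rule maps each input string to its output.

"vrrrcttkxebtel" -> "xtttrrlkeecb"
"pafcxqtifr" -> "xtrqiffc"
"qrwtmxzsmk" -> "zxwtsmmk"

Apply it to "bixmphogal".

What's happening: delete the first 2 characters, then sort the characters into reverse alphabetical order.
Applying that to "bixmphogal" gives "xpomlhga".

xpomlhga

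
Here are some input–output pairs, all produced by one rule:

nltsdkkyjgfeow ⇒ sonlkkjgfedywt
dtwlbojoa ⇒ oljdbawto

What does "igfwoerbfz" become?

oigffebzwr

In each case the input is transformed by: sort the characters into reverse alphabetical order, then move the first 3 characters to the end (rotate left by 3).
Working it through for "igfwoerbfz": intermediate "zwroigffeb", final "oigffebzwr".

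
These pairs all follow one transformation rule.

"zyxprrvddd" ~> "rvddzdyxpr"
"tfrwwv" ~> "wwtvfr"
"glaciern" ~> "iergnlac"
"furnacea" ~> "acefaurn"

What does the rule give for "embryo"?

In each case the input is transformed by: swap the first and last characters, then swap the front and back halves of the string.
Applying both steps to "embryo": "ombrye", then "ryeomb".

ryeomb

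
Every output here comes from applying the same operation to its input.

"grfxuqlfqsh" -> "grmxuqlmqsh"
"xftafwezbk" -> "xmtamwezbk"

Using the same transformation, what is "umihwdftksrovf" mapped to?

What's happening: replace every "f" with "m".
"umihwdftksrovf" → "umihwdmtksrovm".

umihwdmtksrovm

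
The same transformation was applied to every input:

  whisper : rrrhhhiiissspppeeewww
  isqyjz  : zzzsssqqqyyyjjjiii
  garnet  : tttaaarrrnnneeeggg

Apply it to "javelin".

The transformation: swap the first and last characters, then repeat every character 3 times.
For "javelin", step one produces "navelij"; step two turns that into "nnnaaavvveeellliiijjj".

nnnaaavvveeellliiijjj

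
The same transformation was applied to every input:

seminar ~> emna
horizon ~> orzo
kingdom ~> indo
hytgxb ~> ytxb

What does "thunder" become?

What's happening: double every character, then keep one character in every 3, starting at position 3 (positions 3rd, 6th, 9th, ...).
"thunder" → "tthhuunnddeerr" → "hude".

hude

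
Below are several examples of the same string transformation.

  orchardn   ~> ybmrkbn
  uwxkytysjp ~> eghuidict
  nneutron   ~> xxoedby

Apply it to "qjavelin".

atkfovs

What's happening: delete the last character, then shift every letter 10 places forward in the alphabet (wrapping around).
So "qjavelin" becomes "atkfovs".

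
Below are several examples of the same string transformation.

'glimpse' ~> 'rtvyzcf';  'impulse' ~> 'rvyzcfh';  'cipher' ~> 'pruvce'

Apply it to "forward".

In each case the input is transformed by: sort the characters into alphabetical order, then shift every letter 13 places forward in the alphabet (wrapping around) — i.e. ROT13.
Working it through for "forward": intermediate "adforrw", final "nqsbeej".
(Check on "glimpse": → "egilmps" → "rtvyzcf" ✓)

nqsbeej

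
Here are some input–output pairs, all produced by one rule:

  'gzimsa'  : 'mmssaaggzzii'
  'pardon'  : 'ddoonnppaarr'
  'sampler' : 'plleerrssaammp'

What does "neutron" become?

The pattern: double every character, then swap the front and back halves of the string.
Working it through for "neutron": intermediate "nneeuuttrroonn", final "trroonnnneeuut".

trroonnnneeuut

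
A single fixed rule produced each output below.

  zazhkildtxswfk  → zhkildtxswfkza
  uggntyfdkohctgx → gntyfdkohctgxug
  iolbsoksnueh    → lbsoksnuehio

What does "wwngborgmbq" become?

ngborgmbqww

Rule — move the first 2 characters to the end (rotate left by 2).
"wwngborgmbq" → "ngborgmbqww".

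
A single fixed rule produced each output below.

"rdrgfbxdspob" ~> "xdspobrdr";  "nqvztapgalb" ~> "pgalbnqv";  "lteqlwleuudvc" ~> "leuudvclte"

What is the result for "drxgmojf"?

jfdrx

The transformation: move the first 3 characters to the end (rotate left by 3), then delete the first 3 characters.
Working it through for "drxgmojf": intermediate "gmojfdrx", final "jfdrx".
(Check on "rdrgfbxdspob": → "gfbxdspobrdr" → "xdspobrdr" ✓)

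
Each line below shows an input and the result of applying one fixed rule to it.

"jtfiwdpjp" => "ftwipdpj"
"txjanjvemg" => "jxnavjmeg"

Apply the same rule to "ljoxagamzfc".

Rule — delete the first character, then swap each adjacent pair of characters (1↔2, 3↔4, ...).
Working it through for "ljoxagamzfc": intermediate "joxagamzfc", final "ojaxagzmcf".

ojaxagzmcf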